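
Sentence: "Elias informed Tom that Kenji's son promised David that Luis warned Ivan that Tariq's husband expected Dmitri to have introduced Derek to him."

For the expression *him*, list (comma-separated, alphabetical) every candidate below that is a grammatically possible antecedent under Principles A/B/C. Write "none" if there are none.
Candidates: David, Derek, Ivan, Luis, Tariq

David, Ivan, Luis, Tariq

*him* is a pronoun; Principle B requires it to be free in its binding domain — the clause headed by 'introduced'.
— David: object of the clause headed by 'promised'; c-commands the pronoun but lies outside its binding domain — allowed.
— Derek: object of the clause headed by 'introduced'; c-commands the pronoun within its binding domain — blocked (Principle B).
— Ivan: object of the clause headed by 'warned'; c-commands the pronoun but lies outside its binding domain — allowed.
— Luis: subject of the clause headed by 'warned'; c-commands the pronoun but lies outside its binding domain — allowed.
— Tariq: possessor inside the subject DP of the clause headed by 'expected'; does not c-command the pronoun — Principle B does not apply; allowed.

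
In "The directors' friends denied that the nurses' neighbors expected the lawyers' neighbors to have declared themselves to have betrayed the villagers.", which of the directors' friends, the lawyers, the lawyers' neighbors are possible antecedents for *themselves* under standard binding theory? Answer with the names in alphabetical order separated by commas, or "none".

*themselves* is a reflexive; Principle A requires it to be bound within its binding domain — the clause headed by 'declared'.
— the directors' friends: subject of the matrix clause; c-commands the reflexive but lies outside its binding domain — cannot bind it (Principle A).
— the lawyers: possessor inside the subject DP of the clause headed by 'declared'; does not c-command the reflexive — cannot bind it (Principle A).
— the lawyers' neighbors: subject of the clause headed by 'declared'; c-commands the reflexive within its binding domain — allowed (Principle A).

the lawyers' neighbors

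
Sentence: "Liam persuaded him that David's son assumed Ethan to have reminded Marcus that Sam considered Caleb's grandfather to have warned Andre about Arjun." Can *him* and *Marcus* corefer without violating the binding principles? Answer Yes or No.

*Marcus* is an R-expression; Principle C requires it to be free (not bound by any c-commanding expression).
— him: object of the matrix clause; the pronoun c-commands the R-expression — coreference blocked (Principle C).

No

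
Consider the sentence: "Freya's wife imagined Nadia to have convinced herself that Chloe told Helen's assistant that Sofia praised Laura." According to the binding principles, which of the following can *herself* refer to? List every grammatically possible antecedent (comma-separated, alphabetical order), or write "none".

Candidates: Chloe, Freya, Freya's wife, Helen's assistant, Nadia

Nadia

*herself* is a reflexive; Principle A requires it to be bound within its binding domain — the clause headed by 'convinced'.
— Chloe: subject of the clause headed by 'told'; does not c-command the reflexive — cannot bind it (Principle A).
— Freya: possessor inside the subject DP of the matrix clause; does not c-command the reflexive — cannot bind it (Principle A).
— Freya's wife: subject of the matrix clause; c-commands the reflexive but lies outside its binding domain — cannot bind it (Principle A).
— Helen's assistant: object of the clause headed by 'told'; does not c-command the reflexive — cannot bind it (Principle A).
— Nadia: subject of the clause headed by 'convinced'; c-commands the reflexive within its binding domain — allowed (Principle A).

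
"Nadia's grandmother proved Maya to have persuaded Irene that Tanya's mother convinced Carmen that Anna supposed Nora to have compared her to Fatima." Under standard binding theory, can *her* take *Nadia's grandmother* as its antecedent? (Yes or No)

*her* is a pronoun; Principle B requires it to be free in its binding domain — the clause headed by 'compared'.
— Nadia's grandmother: subject of the matrix clause; c-commands the pronoun but lies outside its binding domain — allowed.

Yes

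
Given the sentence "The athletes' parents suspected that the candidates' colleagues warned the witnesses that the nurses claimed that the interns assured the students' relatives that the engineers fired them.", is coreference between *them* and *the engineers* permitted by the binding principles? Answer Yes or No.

*them* is a pronoun; Principle B requires it to be free in its binding domain — the clause headed by 'fired'.
— the engineers: subject of the clause headed by 'fired'; c-commands the pronoun within its binding domain — blocked (Principle B).

No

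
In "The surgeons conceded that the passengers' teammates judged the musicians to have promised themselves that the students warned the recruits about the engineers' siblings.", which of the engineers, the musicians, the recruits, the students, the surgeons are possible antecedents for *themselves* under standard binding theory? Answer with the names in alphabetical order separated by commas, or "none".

the musicians

*themselves* is a reflexive; Principle A requires it to be bound within its binding domain — the clause headed by 'promised'.
— the engineers: possessor inside the second object DP of the clause headed by 'warned'; does not c-command the reflexive — cannot bind it (Principle A).
— the musicians: subject of the clause headed by 'promised'; c-commands the reflexive within its binding domain — allowed (Principle A).
— the recruits: object of the clause headed by 'warned'; does not c-command the reflexive — cannot bind it (Principle A).
— the students: subject of the clause headed by 'warned'; does not c-command the reflexive — cannot bind it (Principle A).
— the surgeons: subject of the matrix clause; c-commands the reflexive but lies outside its binding domain — cannot bind it (Principle A).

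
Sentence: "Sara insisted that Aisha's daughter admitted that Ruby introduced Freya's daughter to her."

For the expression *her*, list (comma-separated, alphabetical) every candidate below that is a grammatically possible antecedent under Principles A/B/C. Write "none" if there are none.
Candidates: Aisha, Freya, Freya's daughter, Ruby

*her* is a pronoun; Principle B requires it to be free in its binding domain — the clause headed by 'introduced'.
— Aisha: possessor inside the subject DP of the clause headed by 'admitted'; does not c-command the pronoun — Principle B does not apply; allowed.
— Freya: possessor inside the object DP of the clause headed by 'introduced'; does not c-command the pronoun — Principle B does not apply; allowed.
— Freya's daughter: object of the clause headed by 'introduced'; c-commands the pronoun within its binding domain — blocked (Principle B).
— Ruby: subject of the clause headed by 'introduced'; c-commands the pronoun within its binding domain — blocked (Principle B).

Aisha, Freya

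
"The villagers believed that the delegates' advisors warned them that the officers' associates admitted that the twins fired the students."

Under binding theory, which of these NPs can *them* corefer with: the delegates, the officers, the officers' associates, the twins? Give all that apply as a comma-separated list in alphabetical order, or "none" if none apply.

the delegates

*them* is a pronoun; Principle B requires it to be free in its binding domain — the clause headed by 'warned'.
— the delegates: possessor inside the subject DP of the clause headed by 'warned'; does not c-command the pronoun — Principle B does not apply; allowed.
— the officers: possessor inside the subject DP of the clause headed by 'admitted'; is c-commanded by the pronoun; coreference would bind this R-expression — blocked (Principle C).
— the officers' associates: subject of the clause headed by 'admitted'; is c-commanded by the pronoun; coreference would bind this R-expression — blocked (Principle C).
— the twins: subject of the clause headed by 'fired'; is c-commanded by the pronoun; coreference would bind this R-expression — blocked (Principle C).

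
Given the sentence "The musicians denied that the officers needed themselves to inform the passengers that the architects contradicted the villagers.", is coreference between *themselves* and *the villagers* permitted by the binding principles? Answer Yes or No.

No

*themselves* is a reflexive; Principle A requires it to be bound within its binding domain — the clause headed by 'needed'.
— the villagers: object of the clause headed by 'contradicted'; does not c-command the reflexive — cannot bind it (Principle A).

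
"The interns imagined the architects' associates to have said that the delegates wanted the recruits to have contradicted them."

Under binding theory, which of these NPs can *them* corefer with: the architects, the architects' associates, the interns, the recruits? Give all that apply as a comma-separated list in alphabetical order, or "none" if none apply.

*them* is a pronoun; Principle B requires it to be free in its binding domain — the clause headed by 'contradicted'.
— the architects: possessor inside the subject DP of the clause headed by 'said'; does not c-command the pronoun — Principle B does not apply; allowed.
— the architects' associates: subject of the clause headed by 'said'; c-commands the pronoun but lies outside its binding domain — allowed.
— the interns: subject of the matrix clause; c-commands the pronoun but lies outside its binding domain — allowed.
— the recruits: subject of the clause headed by 'contradicted'; c-commands the pronoun within its binding domain — blocked (Principle B).

the architects, the architects' associates, the interns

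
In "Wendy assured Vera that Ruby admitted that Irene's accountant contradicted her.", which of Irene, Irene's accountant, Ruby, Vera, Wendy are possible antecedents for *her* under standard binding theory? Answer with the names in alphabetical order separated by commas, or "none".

*her* is a pronoun; Principle B requires it to be free in its binding domain — the clause headed by 'contradicted'.
— Irene: possessor inside the subject DP of the clause headed by 'contradicted'; does not c-command the pronoun — Principle B does not apply; allowed.
— Irene's accountant: subject of the clause headed by 'contradicted'; c-commands the pronoun within its binding domain — blocked (Principle B).
— Ruby: subject of the clause headed by 'admitted'; c-commands the pronoun but lies outside its binding domain — allowed.
— Vera: object of the matrix clause; c-commands the pronoun but lies outside its binding domain — allowed.
— Wendy: subject of the matrix clause; c-commands the pronoun but lies outside its binding domain — allowed.

Irene, Ruby, Vera, Wendy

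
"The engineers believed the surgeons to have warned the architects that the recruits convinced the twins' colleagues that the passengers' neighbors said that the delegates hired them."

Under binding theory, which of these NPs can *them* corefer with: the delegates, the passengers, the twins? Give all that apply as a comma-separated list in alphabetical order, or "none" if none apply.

*them* is a pronoun; Principle B requires it to be free in its binding domain — the clause headed by 'hired'.
— the delegates: subject of the clause headed by 'hired'; c-commands the pronoun within its binding domain — blocked (Principle B).
— the passengers: possessor inside the subject DP of the clause headed by 'said'; does not c-command the pronoun — Principle B does not apply; allowed.
— the twins: possessor inside the object DP of the clause headed by 'convinced'; does not c-command the pronoun — Principle B does not apply; allowed.

the passengers, the twins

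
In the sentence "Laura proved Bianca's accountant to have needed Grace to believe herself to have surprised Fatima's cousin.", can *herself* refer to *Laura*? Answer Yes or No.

*herself* is a reflexive; Principle A requires it to be bound within its binding domain — the clause headed by 'believe'.
— Laura: subject of the matrix clause; c-commands the reflexive but lies outside its binding domain — cannot bind it (Principle A).

No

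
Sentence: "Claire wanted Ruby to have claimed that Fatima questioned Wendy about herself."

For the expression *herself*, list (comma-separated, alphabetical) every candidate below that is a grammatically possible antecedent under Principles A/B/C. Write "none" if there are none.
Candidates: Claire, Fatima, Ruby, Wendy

*herself* is a reflexive; Principle A requires it to be bound within its binding domain — the clause headed by 'questioned'.
— Claire: subject of the matrix clause; c-commands the reflexive but lies outside its binding domain — cannot bind it (Principle A).
— Fatima: subject of the clause headed by 'questioned'; c-commands the reflexive within its binding domain — allowed (Principle A).
— Ruby: subject of the clause headed by 'claimed'; c-commands the reflexive but lies outside its binding domain — cannot bind it (Principle A).
— Wendy: object of the clause headed by 'questioned'; c-commands the reflexive within its binding domain — allowed (Principle A).

Fatima, Wendy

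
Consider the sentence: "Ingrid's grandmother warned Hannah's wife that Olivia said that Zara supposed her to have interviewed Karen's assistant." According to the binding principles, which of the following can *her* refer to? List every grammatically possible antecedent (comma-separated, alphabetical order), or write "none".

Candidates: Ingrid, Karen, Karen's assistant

*her* is a pronoun; Principle B requires it to be free in its binding domain — the clause headed by 'supposed'.
— Ingrid: possessor inside the subject DP of the matrix clause; does not c-command the pronoun — Principle B does not apply; allowed.
— Karen: possessor inside the object DP of the clause headed by 'interviewed'; is c-commanded by the pronoun; coreference would bind this R-expression — blocked (Principle C).
— Karen's assistant: object of the clause headed by 'interviewed'; is c-commanded by the pronoun; coreference would bind this R-expression — blocked (Principle C).

Ingrid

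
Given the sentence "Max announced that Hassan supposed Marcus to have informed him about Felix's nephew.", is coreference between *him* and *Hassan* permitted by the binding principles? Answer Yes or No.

*him* is a pronoun; Principle B requires it to be free in its binding domain — the clause headed by 'informed'.
— Hassan: subject of the clause headed by 'supposed'; c-commands the pronoun but lies outside its binding domain — allowed.

Yes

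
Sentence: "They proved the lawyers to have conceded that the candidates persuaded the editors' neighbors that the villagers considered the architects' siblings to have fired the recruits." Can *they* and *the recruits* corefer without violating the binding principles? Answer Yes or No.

No

*the recruits* is an R-expression; Principle C requires it to be free (not bound by any c-commanding expression).
— they: subject of the matrix clause; the pronoun c-commands the R-expression — coreference blocked (Principle C).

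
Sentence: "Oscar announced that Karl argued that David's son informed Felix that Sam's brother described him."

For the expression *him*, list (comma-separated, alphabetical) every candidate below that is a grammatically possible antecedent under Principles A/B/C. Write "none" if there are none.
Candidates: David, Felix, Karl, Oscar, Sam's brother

*him* is a pronoun; Principle B requires it to be free in its binding domain — the clause headed by 'described'.
— David: possessor inside the subject DP of the clause headed by 'informed'; does not c-command the pronoun — Principle B does not apply; allowed.
— Felix: object of the clause headed by 'informed'; c-commands the pronoun but lies outside its binding domain — allowed.
— Karl: subject of the clause headed by 'argued'; c-commands the pronoun but lies outside its binding domain — allowed.
— Oscar: subject of the matrix clause; c-commands the pronoun but lies outside its binding domain — allowed.
— Sam's brother: subject of the clause headed by 'described'; c-commands the pronoun within its binding domain — blocked (Principle B).

David, Felix, Karl, Oscar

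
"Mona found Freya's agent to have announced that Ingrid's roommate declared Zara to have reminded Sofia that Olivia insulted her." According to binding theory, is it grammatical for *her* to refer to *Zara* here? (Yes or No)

*Zara* is an R-expression; Principle C requires it to be free (not bound by any c-commanding expression).
— her: object of the clause headed by 'insulted'; the pronoun does not c-command the R-expression — coreference allowed.

Yes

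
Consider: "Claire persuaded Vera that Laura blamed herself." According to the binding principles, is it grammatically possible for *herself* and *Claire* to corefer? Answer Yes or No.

No

*herself* is a reflexive; Principle A requires it to be bound within its binding domain — the clause headed by 'blamed'.
— Claire: subject of the matrix clause; c-commands the reflexive but lies outside its binding domain — cannot bind it (Principle A).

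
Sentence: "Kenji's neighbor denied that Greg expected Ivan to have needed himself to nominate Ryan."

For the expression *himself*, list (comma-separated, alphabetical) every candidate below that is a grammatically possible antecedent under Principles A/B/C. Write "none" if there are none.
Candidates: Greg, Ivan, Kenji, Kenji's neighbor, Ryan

Ivan

*himself* is a reflexive; Principle A requires it to be bound within its binding domain — the clause headed by 'needed'.
— Greg: subject of the clause headed by 'expected'; c-commands the reflexive but lies outside its binding domain — cannot bind it (Principle A).
— Ivan: subject of the clause headed by 'needed'; c-commands the reflexive within its binding domain — allowed (Principle A).
— Kenji: possessor inside the subject DP of the matrix clause; does not c-command the reflexive — cannot bind it (Principle A).
— Kenji's neighbor: subject of the matrix clause; c-commands the reflexive but lies outside its binding domain — cannot bind it (Principle A).
— Ryan: object of the clause headed by 'nominate'; does not c-command the reflexive — cannot bind it (Principle A).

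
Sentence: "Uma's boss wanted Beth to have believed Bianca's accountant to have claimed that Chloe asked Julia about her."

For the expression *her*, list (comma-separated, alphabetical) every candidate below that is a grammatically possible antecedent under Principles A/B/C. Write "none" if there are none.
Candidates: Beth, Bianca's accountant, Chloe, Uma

Beth, Bianca's accountant, Uma

*her* is a pronoun; Principle B requires it to be free in its binding domain — the clause headed by 'asked'.
— Beth: subject of the clause headed by 'believed'; c-commands the pronoun but lies outside its binding domain — allowed.
— Bianca's accountant: subject of the clause headed by 'claimed'; c-commands the pronoun but lies outside its binding domain — allowed.
— Chloe: subject of the clause headed by 'asked'; c-commands the pronoun within its binding domain — blocked (Principle B).
— Uma: possessor inside the subject DP of the matrix clause; does not c-command the pronoun — Principle B does not apply; allowed.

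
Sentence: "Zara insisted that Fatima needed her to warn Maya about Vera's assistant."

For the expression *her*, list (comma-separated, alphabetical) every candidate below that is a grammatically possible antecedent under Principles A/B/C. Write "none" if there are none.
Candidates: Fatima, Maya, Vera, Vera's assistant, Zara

Zara

*her* is a pronoun; Principle B requires it to be free in its binding domain — the clause headed by 'needed'.
— Fatima: subject of the clause headed by 'needed'; c-commands the pronoun within its binding domain — blocked (Principle B).
— Maya: object of the clause headed by 'warn'; is c-commanded by the pronoun; coreference would bind this R-expression — blocked (Principle C).
— Vera: possessor inside the second object DP of the clause headed by 'warn'; is c-commanded by the pronoun; coreference would bind this R-expression — blocked (Principle C).
— Vera's assistant: second object of the clause headed by 'warn'; is c-commanded by the pronoun; coreference would bind this R-expression — blocked (Principle C).
— Zara: subject of the matrix clause; c-commands the pronoun but lies outside its binding domain — allowed.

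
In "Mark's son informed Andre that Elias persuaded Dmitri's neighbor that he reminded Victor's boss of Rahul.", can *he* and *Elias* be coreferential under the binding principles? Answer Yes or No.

*Elias* is an R-expression; Principle C requires it to be free (not bound by any c-commanding expression).
— he: subject of the clause headed by 'reminded'; the pronoun does not c-command the R-expression — coreference allowed.

Yes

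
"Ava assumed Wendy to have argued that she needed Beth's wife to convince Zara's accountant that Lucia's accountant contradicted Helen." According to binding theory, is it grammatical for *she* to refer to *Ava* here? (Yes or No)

Yes

*Ava* is an R-expression; Principle C requires it to be free (not bound by any c-commanding expression).
— she: subject of the clause headed by 'needed'; the pronoun does not c-command the R-expression — coreference allowed.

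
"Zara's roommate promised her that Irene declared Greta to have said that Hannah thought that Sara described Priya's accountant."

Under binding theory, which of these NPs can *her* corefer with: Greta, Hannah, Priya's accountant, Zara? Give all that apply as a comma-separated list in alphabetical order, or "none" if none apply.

Zara

*her* is a pronoun; Principle B requires it to be free in its binding domain — the matrix clause.
— Greta: subject of the clause headed by 'said'; is c-commanded by the pronoun; coreference would bind this R-expression — blocked (Principle C).
— Hannah: subject of the clause headed by 'thought'; is c-commanded by the pronoun; coreference would bind this R-expression — blocked (Principle C).
— Priya's accountant: object of the clause headed by 'described'; is c-commanded by the pronoun; coreference would bind this R-expression — blocked (Principle C).
— Zara: possessor inside the subject DP of the matrix clause; does not c-command the pronoun — Principle B does not apply; allowed.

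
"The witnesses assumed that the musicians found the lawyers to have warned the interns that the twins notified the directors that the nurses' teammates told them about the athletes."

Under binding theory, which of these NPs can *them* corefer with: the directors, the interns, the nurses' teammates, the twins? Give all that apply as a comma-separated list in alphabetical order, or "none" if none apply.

the directors, the interns, the twins

*them* is a pronoun; Principle B requires it to be free in its binding domain — the clause headed by 'told'.
— the directors: object of the clause headed by 'notified'; c-commands the pronoun but lies outside its binding domain — allowed.
— the interns: object of the clause headed by 'warned'; c-commands the pronoun but lies outside its binding domain — allowed.
— the nurses' teammates: subject of the clause headed by 'told'; c-commands the pronoun within its binding domain — blocked (Principle B).
— the twins: subject of the clause headed by 'notified'; c-commands the pronoun but lies outside its binding domain — allowed.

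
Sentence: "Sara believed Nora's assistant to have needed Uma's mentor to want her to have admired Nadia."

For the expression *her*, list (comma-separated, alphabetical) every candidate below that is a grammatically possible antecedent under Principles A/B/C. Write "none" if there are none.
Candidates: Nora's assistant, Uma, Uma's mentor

Nora's assistant, Uma

*her* is a pronoun; Principle B requires it to be free in its binding domain — the clause headed by 'want'.
— Nora's assistant: subject of the clause headed by 'needed'; c-commands the pronoun but lies outside its binding domain — allowed.
— Uma: possessor inside the subject DP of the clause headed by 'want'; does not c-command the pronoun — Principle B does not apply; allowed.
— Uma's mentor: subject of the clause headed by 'want'; c-commands the pronoun within its binding domain — blocked (Principle B).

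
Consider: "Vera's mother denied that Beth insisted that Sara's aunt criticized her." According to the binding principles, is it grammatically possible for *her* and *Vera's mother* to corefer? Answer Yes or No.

Yes

*her* is a pronoun; Principle B requires it to be free in its binding domain — the clause headed by 'criticized'.
— Vera's mother: subject of the matrix clause; c-commands the pronoun but lies outside its binding domain — allowed.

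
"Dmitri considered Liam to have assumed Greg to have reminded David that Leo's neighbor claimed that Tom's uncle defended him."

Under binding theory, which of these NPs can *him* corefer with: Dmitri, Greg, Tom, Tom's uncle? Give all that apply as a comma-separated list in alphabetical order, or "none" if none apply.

*him* is a pronoun; Principle B requires it to be free in its binding domain — the clause headed by 'defended'.
— Dmitri: subject of the matrix clause; c-commands the pronoun but lies outside its binding domain — allowed.
— Greg: subject of the clause headed by 'reminded'; c-commands the pronoun but lies outside its binding domain — allowed.
— Tom: possessor inside the subject DP of the clause headed by 'defended'; does not c-command the pronoun — Principle B does not apply; allowed.
— Tom's uncle: subject of the clause headed by 'defended'; c-commands the pronoun within its binding domain — blocked (Principle B).

Dmitri, Greg, Tom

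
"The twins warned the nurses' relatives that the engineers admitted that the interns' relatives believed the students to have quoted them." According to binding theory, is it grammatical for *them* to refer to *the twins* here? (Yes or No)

Yes

*the twins* is an R-expression; Principle C requires it to be free (not bound by any c-commanding expression).
— them: object of the clause headed by 'quoted'; the pronoun does not c-command the R-expression — coreference allowed.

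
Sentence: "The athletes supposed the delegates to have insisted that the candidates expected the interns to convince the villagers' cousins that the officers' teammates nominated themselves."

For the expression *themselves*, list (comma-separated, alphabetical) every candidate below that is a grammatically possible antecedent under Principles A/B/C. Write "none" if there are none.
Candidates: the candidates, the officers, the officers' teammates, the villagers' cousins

the officers' teammates

*themselves* is a reflexive; Principle A requires it to be bound within its binding domain — the clause headed by 'nominated'.
— the candidates: subject of the clause headed by 'expected'; c-commands the reflexive but lies outside its binding domain — cannot bind it (Principle A).
— the officers: possessor inside the subject DP of the clause headed by 'nominated'; does not c-command the reflexive — cannot bind it (Principle A).
— the officers' teammates: subject of the clause headed by 'nominated'; c-commands the reflexive within its binding domain — allowed (Principle A).
— the villagers' cousins: object of the clause headed by 'convince'; c-commands the reflexive but lies outside its binding domain — cannot bind it (Principle A).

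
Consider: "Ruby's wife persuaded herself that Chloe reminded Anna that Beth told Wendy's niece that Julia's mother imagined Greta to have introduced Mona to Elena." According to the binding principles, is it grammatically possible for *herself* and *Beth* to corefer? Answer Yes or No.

*herself* is a reflexive; Principle A requires it to be bound within its binding domain — the matrix clause.
— Beth: subject of the clause headed by 'told'; does not c-command the reflexive — cannot bind it (Principle A).

No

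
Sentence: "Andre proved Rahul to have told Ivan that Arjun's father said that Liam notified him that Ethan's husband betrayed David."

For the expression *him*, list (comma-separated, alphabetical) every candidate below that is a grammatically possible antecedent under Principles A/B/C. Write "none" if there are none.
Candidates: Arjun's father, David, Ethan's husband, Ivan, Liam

Arjun's father, Ivan

*him* is a pronoun; Principle B requires it to be free in its binding domain — the clause headed by 'notified'.
— Arjun's father: subject of the clause headed by 'said'; c-commands the pronoun but lies outside its binding domain — allowed.
— David: object of the clause headed by 'betrayed'; is c-commanded by the pronoun; coreference would bind this R-expression — blocked (Principle C).
— Ethan's husband: subject of the clause headed by 'betrayed'; is c-commanded by the pronoun; coreference would bind this R-expression — blocked (Principle C).
— Ivan: object of the clause headed by 'told'; c-commands the pronoun but lies outside its binding domain — allowed.
— Liam: subject of the clause headed by 'notified'; c-commands the pronoun within its binding domain — blocked (Principle B).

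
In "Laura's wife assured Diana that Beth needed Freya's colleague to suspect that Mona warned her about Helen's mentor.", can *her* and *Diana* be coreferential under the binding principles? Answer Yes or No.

*Diana* is an R-expression; Principle C requires it to be free (not bound by any c-commanding expression).
— her: object of the clause headed by 'warned'; the pronoun does not c-command the R-expression — coreference allowed.

Yes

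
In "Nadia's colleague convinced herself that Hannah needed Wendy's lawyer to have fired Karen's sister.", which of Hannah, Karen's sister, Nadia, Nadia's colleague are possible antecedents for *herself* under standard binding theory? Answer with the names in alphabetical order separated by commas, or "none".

*herself* is a reflexive; Principle A requires it to be bound within its binding domain — the matrix clause.
— Hannah: subject of the clause headed by 'needed'; does not c-command the reflexive — cannot bind it (Principle A).
— Karen's sister: object of the clause headed by 'fired'; does not c-command the reflexive — cannot bind it (Principle A).
— Nadia: possessor inside the subject DP of the matrix clause; does not c-command the reflexive — cannot bind it (Principle A).
— Nadia's colleague: subject of the matrix clause; c-commands the reflexive within its binding domain — allowed (Principle A).

Nadia's colleague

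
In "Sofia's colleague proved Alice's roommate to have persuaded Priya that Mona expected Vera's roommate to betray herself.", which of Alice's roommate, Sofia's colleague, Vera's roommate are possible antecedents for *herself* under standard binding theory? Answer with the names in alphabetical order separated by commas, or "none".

*herself* is a reflexive; Principle A requires it to be bound within its binding domain — the clause headed by 'betray'.
— Alice's roommate: subject of the clause headed by 'persuaded'; c-commands the reflexive but lies outside its binding domain — cannot bind it (Principle A).
— Sofia's colleague: subject of the matrix clause; c-commands the reflexive but lies outside its binding domain — cannot bind it (Principle A).
— Vera's roommate: subject of the clause headed by 'betray'; c-commands the reflexive within its binding domain — allowed (Principle A).

Vera's roommate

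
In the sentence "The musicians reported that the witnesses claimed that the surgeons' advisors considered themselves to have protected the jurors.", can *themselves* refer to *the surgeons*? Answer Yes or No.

*themselves* is a reflexive; Principle A requires it to be bound within its binding domain — the clause headed by 'considered'.
— the surgeons: possessor inside the subject DP of the clause headed by 'considered'; does not c-command the reflexive — cannot bind it (Principle A).

No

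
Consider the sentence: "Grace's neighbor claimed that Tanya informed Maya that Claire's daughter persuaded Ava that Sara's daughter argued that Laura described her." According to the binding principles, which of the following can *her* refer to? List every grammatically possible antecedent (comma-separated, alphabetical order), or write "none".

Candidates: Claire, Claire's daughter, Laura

*her* is a pronoun; Principle B requires it to be free in its binding domain — the clause headed by 'described'.
— Claire: possessor inside the subject DP of the clause headed by 'persuaded'; does not c-command the pronoun — Principle B does not apply; allowed.
— Claire's daughter: subject of the clause headed by 'persuaded'; c-commands the pronoun but lies outside its binding domain — allowed.
— Laura: subject of the clause headed by 'described'; c-commands the pronoun within its binding domain — blocked (Principle B).

Claire, Claire's daughter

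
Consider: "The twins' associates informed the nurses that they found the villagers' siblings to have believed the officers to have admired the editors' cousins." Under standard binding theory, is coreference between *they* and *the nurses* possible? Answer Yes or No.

*the nurses* is an R-expression; Principle C requires it to be free (not bound by any c-commanding expression).
— they: subject of the clause headed by 'found'; the pronoun does not c-command the R-expression — coreference allowed.

Yes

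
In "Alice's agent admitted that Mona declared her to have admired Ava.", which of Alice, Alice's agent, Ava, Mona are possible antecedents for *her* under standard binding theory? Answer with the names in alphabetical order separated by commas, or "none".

Alice, Alice's agent

*her* is a pronoun; Principle B requires it to be free in its binding domain — the clause headed by 'declared'.
— Alice: possessor inside the subject DP of the matrix clause; does not c-command the pronoun — Principle B does not apply; allowed.
— Alice's agent: subject of the matrix clause; c-commands the pronoun but lies outside its binding domain — allowed.
— Ava: object of the clause headed by 'admired'; is c-commanded by the pronoun; coreference would bind this R-expression — blocked (Principle C).
— Mona: subject of the clause headed by 'declared'; c-commands the pronoun within its binding domain — blocked (Principle B).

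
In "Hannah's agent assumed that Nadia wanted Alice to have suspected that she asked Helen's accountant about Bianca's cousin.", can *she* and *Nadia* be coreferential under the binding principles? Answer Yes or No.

*Nadia* is an R-expression; Principle C requires it to be free (not bound by any c-commanding expression).
— she: subject of the clause headed by 'asked'; the pronoun does not c-command the R-expression — coreference allowed.

Yes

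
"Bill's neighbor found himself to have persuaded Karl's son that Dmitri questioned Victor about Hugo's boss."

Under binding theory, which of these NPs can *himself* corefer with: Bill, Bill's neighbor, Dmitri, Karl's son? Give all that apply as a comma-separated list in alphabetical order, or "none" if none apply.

Bill's neighbor

*himself* is a reflexive; Principle A requires it to be bound within its binding domain — the matrix clause.
— Bill: possessor inside the subject DP of the matrix clause; does not c-command the reflexive — cannot bind it (Principle A).
— Bill's neighbor: subject of the matrix clause; c-commands the reflexive within its binding domain — allowed (Principle A).
— Dmitri: subject of the clause headed by 'questioned'; does not c-command the reflexive — cannot bind it (Principle A).
— Karl's son: object of the clause headed by 'persuaded'; does not c-command the reflexive — cannot bind it (Principle A).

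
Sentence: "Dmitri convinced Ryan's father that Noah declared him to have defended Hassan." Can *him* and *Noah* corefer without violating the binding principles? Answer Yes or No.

No

*Noah* is an R-expression; Principle C requires it to be free (not bound by any c-commanding expression).
— him: subject of the clause headed by 'defended'; the R-expression locally c-commands the pronoun — coreference blocked (Principle B on the pronoun).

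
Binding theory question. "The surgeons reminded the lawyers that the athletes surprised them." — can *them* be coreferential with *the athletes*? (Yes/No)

No

*them* is a pronoun; Principle B requires it to be free in its binding domain — the clause headed by 'surprised'.
— the athletes: subject of the clause headed by 'surprised'; c-commands the pronoun within its binding domain — blocked (Principle B).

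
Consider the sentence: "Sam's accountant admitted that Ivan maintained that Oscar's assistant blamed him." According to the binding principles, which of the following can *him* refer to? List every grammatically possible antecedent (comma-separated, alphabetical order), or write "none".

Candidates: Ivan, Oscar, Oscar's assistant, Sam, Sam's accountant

Ivan, Oscar, Sam, Sam's accountant

*him* is a pronoun; Principle B requires it to be free in its binding domain — the clause headed by 'blamed'.
— Ivan: subject of the clause headed by 'maintained'; c-commands the pronoun but lies outside its binding domain — allowed.
— Oscar: possessor inside the subject DP of the clause headed by 'blamed'; does not c-command the pronoun — Principle B does not apply; allowed.
— Oscar's assistant: subject of the clause headed by 'blamed'; c-commands the pronoun within its binding domain — blocked (Principle B).
— Sam: possessor inside the subject DP of the matrix clause; does not c-command the pronoun — Principle B does not apply; allowed.
— Sam's accountant: subject of the matrix clause; c-commands the pronoun but lies outside its binding domain — allowed.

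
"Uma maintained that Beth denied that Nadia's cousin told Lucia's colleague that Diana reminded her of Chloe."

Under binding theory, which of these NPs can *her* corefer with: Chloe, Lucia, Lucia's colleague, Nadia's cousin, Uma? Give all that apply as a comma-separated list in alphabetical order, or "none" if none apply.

Lucia, Lucia's colleague, Nadia's cousin, Uma

*her* is a pronoun; Principle B requires it to be free in its binding domain — the clause headed by 'reminded'.
— Chloe: second object of the clause headed by 'reminded'; is c-commanded by the pronoun; coreference would bind this R-expression — blocked (Principle C).
— Lucia: possessor inside the object DP of the clause headed by 'told'; does not c-command the pronoun — Principle B does not apply; allowed.
— Lucia's colleague: object of the clause headed by 'told'; c-commands the pronoun but lies outside its binding domain — allowed.
— Nadia's cousin: subject of the clause headed by 'told'; c-commands the pronoun but lies outside its binding domain — allowed.
— Uma: subject of the matrix clause; c-commands the pronoun but lies outside its binding domain — allowed.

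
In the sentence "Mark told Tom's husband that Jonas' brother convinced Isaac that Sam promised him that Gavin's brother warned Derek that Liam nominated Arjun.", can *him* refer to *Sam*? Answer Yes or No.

No

*him* is a pronoun; Principle B requires it to be free in its binding domain — the clause headed by 'promised'.
— Sam: subject of the clause headed by 'promised'; c-commands the pronoun within its binding domain — blocked (Principle B).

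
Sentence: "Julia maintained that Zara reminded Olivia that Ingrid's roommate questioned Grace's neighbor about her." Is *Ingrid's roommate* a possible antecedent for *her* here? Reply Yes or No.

No

*her* is a pronoun; Principle B requires it to be free in its binding domain — the clause headed by 'questioned'.
— Ingrid's roommate: subject of the clause headed by 'questioned'; c-commands the pronoun within its binding domain — blocked (Principle B).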